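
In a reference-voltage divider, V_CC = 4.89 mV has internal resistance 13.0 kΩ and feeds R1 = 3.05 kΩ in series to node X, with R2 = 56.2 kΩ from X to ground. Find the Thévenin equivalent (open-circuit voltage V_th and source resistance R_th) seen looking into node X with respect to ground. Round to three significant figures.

V_th ≈ 3.80 mV, R_th ≈ 12.5 kΩ

R1' = 13.0 + 3.05 = 16.05 kΩ (source resistance + R1).
Open-circuit (no load on X): V_th = V_CC · R2/(R1' + R2) = 4.89 × 56.2/(16.05 + 56.2) = 3.804 mV.
With V_CC suppressed (replaced by a short), R_th = R1' ‖ R2 = (16.05 × 56.2)/(16.05 + 56.2) = 12.48 kΩ.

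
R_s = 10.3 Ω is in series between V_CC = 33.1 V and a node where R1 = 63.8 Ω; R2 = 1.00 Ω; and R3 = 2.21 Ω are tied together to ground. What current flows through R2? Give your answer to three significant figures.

Parallel bank: R_p = 1/(1/63.8 + 1/1.00 + 1/2.21) = 0.6811 Ω.
Node voltage V_A = V_CC · R_p/(R_s + R_p) = 33.1 × 0.06203 = 2.053 V.
I(R2) = V_A / R2 = 2.053/1.00 = 2.053 A.

I ≈ 2.05 A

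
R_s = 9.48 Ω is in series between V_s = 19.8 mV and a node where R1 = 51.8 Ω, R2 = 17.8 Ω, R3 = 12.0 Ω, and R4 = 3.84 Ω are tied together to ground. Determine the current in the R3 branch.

Parallel bank: R_p = 1/(1/51.8 + 1/17.8 + 1/12.0 + 1/3.84) = 2.385 Ω.
Node voltage V_A = V_s · R_p/(R_s + R_p) = 19.8 × 0.2010 = 3.980 mV.
I(R3) = V_A / R3 = 3.980/12.0 = 0.3317 mA.

I ≈ 0.332 mA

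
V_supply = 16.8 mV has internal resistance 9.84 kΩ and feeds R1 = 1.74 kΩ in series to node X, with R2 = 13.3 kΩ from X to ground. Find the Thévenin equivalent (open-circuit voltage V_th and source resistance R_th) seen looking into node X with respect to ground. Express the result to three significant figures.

R1' = 9.84 + 1.74 = 11.58 kΩ (source resistance + R1).
With X open, the divider is unloaded: V_th = 16.8 × 13.3/24.88 = 8.981 mV.
Looking into X with the source shorted: R_th = R1'·R2/(R1'+R2) = 11.58 × 13.3/24.88 = 6.190 kΩ.

V_th ≈ 8.98 mV, R_th ≈ 6.19 kΩ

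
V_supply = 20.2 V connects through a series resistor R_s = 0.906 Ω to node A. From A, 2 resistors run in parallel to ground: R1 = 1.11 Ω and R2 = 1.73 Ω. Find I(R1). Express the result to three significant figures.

Equivalent of the parallel group: R_p = 0.6762 Ω.
Node voltage V_A = V_supply · R_p/(R_s + R_p) = 20.2 × 0.4274 = 8.633 V.
Branch current I = V_A/R1 = 8.633/1.11 = 7.777 A.

I ≈ 7.78 A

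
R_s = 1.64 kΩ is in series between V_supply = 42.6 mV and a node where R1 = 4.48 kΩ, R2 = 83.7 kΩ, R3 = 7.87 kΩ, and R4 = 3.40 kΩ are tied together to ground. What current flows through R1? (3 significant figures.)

I ≈ 4.58 µA

Equivalent of the parallel group: R_p = 1.524 kΩ.
V_A by voltage divider: V_A = 42.6 × 1.524/(1.64 + 1.524) = 20.52 mV.
Branch current I = V_A/R1 = 20.52/4.48 = 4.580 µA.
(Equivalently: I_total = 13.47 µA, then current-divider fraction G_k/ΣG = 0.3401.)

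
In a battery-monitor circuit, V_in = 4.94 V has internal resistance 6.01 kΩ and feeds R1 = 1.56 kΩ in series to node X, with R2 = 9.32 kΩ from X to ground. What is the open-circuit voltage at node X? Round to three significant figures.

R1' = 6.01 + 1.56 = 7.570 kΩ (source resistance + R1).
V_th is the unloaded tap voltage: V_in · R2/(R1'+R2) = 4.94 × 0.5518 = 2.726 V.

V_th ≈ 2.73 V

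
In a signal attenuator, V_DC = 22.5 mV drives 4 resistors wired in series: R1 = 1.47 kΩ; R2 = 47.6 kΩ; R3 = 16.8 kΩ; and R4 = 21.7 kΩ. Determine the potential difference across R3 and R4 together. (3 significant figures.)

ΣR = 1.47 + 47.6 + 16.8 + 21.7 = 87.57 kΩ.
R_{R3..R4} = 16.8 + 21.7 = 38.50 kΩ.
V = V_DC · R/ΣR = 22.5 × 0.4396 = 9.892 mV.

V ≈ 9.89 mV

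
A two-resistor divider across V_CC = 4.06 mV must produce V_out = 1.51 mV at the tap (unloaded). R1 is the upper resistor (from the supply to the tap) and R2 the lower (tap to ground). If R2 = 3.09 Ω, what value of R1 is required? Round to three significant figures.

V_out/V_CC = R2/(R1+R2) = 0.3719.
So R1 = R2 · (V_CC/V_out − 1) = 3.09 × (4.06/1.51 − 1) = 3.09 × 1.689 = 5.218 Ω.

R1 ≈ 5.22 Ω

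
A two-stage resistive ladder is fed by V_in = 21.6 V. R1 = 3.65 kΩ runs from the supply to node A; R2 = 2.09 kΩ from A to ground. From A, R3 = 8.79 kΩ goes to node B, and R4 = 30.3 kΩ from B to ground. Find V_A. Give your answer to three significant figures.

The second stage (R3 + R4 = 39.09 kΩ) loads node A in parallel with R2.
Effective lower resistance at A: R2 ‖ 39.09 = 1.984 kΩ.
V_A = 21.6 × 1.984/(3.65 + 1.984) = 7.606 V.

V_A ≈ 7.61 V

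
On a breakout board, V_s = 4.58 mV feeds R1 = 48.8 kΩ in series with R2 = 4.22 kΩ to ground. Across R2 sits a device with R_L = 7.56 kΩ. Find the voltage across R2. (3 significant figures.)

R2 ‖ R_L = (4.22 × 7.56)/(4.22 + 7.56) = 2.708 kΩ.
Now apply the divider: V_out = 4.58 × 0.05258 = 0.2408 mV.
(Unloaded it would be 0.365 mV; the load pulls it down.)

V_out ≈ 0.241 mV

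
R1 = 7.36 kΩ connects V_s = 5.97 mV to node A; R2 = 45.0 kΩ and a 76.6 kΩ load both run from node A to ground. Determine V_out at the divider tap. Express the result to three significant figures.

First combine the lower leg with the load: R2 ‖ R_L = 28.35 kΩ.
Then V_out = V_s · R2'/(R1 + R2') = 5.97 × 28.35/35.71 = 4.739 mV.

V_out ≈ 4.74 mV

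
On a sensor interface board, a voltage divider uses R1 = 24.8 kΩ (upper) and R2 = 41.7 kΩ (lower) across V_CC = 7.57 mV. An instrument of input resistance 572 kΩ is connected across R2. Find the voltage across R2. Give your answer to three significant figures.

The load sits in parallel with R2, giving an effective lower resistance R2' = R2·R_L/(R2+R_L) = 38.87 kΩ.
Now apply the divider: V_out = 7.57 × 0.6105 = 4.621 mV.

V_out ≈ 4.62 mV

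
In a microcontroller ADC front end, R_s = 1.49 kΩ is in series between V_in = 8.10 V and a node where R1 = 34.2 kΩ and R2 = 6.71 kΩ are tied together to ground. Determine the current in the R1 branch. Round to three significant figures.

Combine the parallel branches: R_p = (1/34.2 + 1/6.71)⁻¹ = 5.609 kΩ.
V_A by voltage divider: V_A = 8.10 × 5.609/(1.49 + 5.609) = 6.400 V.
I(R1) = V_A / R1 = 6.400/34.2 = 0.1871 mA.
(Check via current divider: I_total = 1.141 mA; share G_k/ΣG = 0.1640 → same result.)

I ≈ 0.187 mA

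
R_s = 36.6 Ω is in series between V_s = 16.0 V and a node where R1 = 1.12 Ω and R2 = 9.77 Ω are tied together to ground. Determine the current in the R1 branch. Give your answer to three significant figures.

I ≈ 0.382 A

Equivalent of the parallel group: R_p = 1.005 Ω.
V_A = 16.0 × 1.005/37.60 = 0.4275 V.
I(R1) = V_A / R1 = 0.4275/1.12 = 0.3817 A.
(Equivalently: I_total = 0.4255 A, then current-divider fraction G_k/ΣG = 0.8972.)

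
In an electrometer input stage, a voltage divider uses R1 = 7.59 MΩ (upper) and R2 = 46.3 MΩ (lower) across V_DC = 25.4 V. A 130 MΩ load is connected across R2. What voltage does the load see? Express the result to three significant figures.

First combine the lower leg with the load: R2 ‖ R_L = 34.14 MΩ.
Voltage divider with the loaded lower leg: V_out = 25.4 × 34.14/(7.59 + 34.14) = 25.4 × 0.8181 = 20.78 V.
(Unloaded it would be 21.8 V; the load pulls it down.)

V_out ≈ 20.8 V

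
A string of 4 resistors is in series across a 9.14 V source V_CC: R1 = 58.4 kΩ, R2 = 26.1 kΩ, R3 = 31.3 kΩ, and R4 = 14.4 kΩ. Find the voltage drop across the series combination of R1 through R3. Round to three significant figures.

V ≈ 8.13 V

ΣR = 58.4 + 26.1 + 31.3 + 14.4 = 130.2 kΩ.
R_{R1..R3} = 58.4 + 26.1 + 31.3 = 115.8 kΩ.
By the voltage-divider rule, V = 9.14 × 115.8/130.2 = 8.129 V.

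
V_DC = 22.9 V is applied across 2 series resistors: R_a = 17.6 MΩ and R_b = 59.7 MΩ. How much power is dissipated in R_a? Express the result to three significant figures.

P ≈ 1.54 µW

ΣR = 77.30 MΩ → I = 22.9/77.30 = 0.2962 µA.
P(R_a) = I²·R_a = (0.2962)² × 17.6 = 1.545 µW.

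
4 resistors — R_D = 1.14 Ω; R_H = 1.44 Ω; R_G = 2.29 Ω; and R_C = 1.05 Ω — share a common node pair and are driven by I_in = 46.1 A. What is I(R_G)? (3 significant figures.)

I ≈ 6.80 A

Total conductance ΣG = 1/1.14 + 1/1.44 + 1/2.29 + 1/1.05 = 2.961 (units of 1/Ω).
R_G takes the fraction G_k/ΣG = 0.4367/2.961 = 0.1475, so I = 46.1 × 0.1475 = 6.799 A.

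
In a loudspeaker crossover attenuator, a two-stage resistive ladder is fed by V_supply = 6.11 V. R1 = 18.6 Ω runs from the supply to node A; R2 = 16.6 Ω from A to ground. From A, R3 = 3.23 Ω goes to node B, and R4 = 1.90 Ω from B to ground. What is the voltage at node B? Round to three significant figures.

Looking into the second stage from A: R3 + R4 = 5.130 Ω appears in parallel with R2.
R2 ‖ (R3+R4) = 3.919 Ω.
So V_A = 6.11 × 0.1740 = 1.063 V.
Then the unloaded second divider: V_B = V_A × R4/(R3+R4) = 1.063 × 0.3704 = 0.3938 V.

V_B ≈ 0.394 V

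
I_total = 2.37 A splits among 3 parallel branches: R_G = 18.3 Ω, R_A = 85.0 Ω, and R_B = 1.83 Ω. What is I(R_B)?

Conductances: ΣG = 1/18.3 + 1/85.0 + 1/1.83 = 0.6129 (1/Ω).
Current divider: I(R_B) = I_total · G_k/ΣG = 2.37 × (0.5464/0.6129) = 2.37 × 0.8916 = 2.113 A.

I ≈ 2.11 A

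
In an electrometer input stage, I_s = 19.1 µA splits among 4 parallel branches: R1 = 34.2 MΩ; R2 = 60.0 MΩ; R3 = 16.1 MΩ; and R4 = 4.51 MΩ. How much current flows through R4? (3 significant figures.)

Total conductance ΣG = 1/34.2 + 1/60.0 + 1/16.1 + 1/4.51 = 0.3297 (units of 1/MΩ).
R4 takes the fraction G_k/ΣG = 0.2217/0.3297 = 0.6724, so I = 19.1 × 0.6724 = 12.84 µA.

I ≈ 12.8 µA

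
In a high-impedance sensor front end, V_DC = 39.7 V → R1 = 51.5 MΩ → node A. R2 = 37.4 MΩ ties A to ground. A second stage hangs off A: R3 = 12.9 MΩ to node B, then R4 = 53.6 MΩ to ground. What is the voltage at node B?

V_B ≈ 10.2 V

Node A sees R2 in parallel with the series input of stage 2, R3 + R4 = 66.50 MΩ.
R2 ‖ (R3+R4) = 23.94 MΩ.
V_A = 39.7 × 23.94/(51.5 + 23.94) = 12.60 V.
Stage 2 is unloaded, so V_B = V_A · R4/(R3+R4) = 12.60 × 53.6/66.50 = 10.15 V.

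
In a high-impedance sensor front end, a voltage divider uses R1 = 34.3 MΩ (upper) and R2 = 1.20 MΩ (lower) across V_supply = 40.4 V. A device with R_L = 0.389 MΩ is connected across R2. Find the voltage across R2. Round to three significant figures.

R2 ‖ R_L = (1.20 × 0.389)/(1.20 + 0.389) = 0.2938 MΩ.
Then V_out = V_supply · R2'/(R1 + R2') = 40.4 × 0.2938/34.59 = 0.3431 V.

V_out ≈ 0.343 V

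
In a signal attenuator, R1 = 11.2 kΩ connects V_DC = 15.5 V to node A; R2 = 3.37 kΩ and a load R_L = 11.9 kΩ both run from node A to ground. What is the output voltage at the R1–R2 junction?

V_out ≈ 2.94 V

R2 ‖ R_L = (3.37 × 11.9)/(3.37 + 11.9) = 2.626 kΩ.
Voltage divider with the loaded lower leg: V_out = 15.5 × 2.626/(11.2 + 2.626) = 15.5 × 0.1899 = 2.944 V.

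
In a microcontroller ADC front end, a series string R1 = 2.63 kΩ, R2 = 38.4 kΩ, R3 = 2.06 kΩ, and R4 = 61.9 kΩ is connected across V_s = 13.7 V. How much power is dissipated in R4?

Series current I = V_s/ΣR = 13.7/105.0 = 0.1305 mA.
P = I²R = 0.01703 × 61.9 = 1.054 mW.

P ≈ 1.05 mW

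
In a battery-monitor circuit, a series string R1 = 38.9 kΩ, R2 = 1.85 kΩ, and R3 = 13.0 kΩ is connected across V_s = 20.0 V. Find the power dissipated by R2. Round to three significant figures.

The common current is I = 20.0/53.75 = 0.3721 mA.
V(R2) = I·R = 0.6884 V; P = V·I = 0.6884 × 0.3721 = 0.2561 mW.

P ≈ 0.256 mW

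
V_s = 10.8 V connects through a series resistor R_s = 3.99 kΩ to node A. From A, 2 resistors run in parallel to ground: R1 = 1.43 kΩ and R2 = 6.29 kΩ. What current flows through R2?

Parallel bank: R_p = 1/(1/1.43 + 1/6.29) = 1.165 kΩ.
V_A = 10.8 × 1.165/5.155 = 2.441 V.
I(R2) = V_A / R2 = 2.441/6.29 = 0.3881 mA.

I ≈ 0.388 mA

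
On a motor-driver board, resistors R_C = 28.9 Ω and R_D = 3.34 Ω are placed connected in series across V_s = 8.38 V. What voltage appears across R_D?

Total series resistance ΣR = 28.9 + 3.34 = 32.24 Ω.
V = V_s · R/ΣR = 8.38 × 0.1036 = 0.8682 V.

V ≈ 0.868 V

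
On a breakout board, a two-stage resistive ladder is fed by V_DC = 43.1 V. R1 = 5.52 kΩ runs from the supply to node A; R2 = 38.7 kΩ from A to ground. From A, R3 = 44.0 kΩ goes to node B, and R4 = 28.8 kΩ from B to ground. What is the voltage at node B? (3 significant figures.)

Looking into the second stage from A: R3 + R4 = 72.80 kΩ appears in parallel with R2.
Effective lower resistance at A: R2 ‖ 72.80 = 25.27 kΩ.
First divider: V_A = V_DC · 25.27/(5.52 + 25.27) = 35.37 V.
Then the unloaded second divider: V_B = V_A × R4/(R3+R4) = 35.37 × 0.3956 = 13.99 V.

V_B ≈ 14.0 V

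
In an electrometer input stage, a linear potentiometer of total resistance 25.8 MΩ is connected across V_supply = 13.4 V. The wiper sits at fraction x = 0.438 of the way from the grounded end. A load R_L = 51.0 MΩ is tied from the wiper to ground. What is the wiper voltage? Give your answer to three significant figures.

V_out ≈ 5.22 V

Lower segment x·R_p = 11.30 MΩ; upper segment (1−x)·R_p = 14.50 MΩ.
(x·R_p) ‖ R_L = 9.251 MΩ.
Then V_out = V_supply · 9.251/(14.50 + 9.251) = 5.219 V.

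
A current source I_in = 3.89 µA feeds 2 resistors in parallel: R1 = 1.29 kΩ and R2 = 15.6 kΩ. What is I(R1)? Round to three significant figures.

Two-branch current divider: I_k = I_in · R_other/(R_1 + R_2).
So I = 3.89 × 15.6/16.89 = 3.593 µA.

I ≈ 3.59 µA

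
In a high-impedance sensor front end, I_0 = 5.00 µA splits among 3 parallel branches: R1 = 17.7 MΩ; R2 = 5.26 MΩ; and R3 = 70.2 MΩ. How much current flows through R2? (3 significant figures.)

I ≈ 3.64 µA

ΣG = 1/17.7 + 1/5.26 + 1/70.2 = 0.2609.
Current divider: I(R2) = I_0 · G_k/ΣG = 5.00 × (0.1901/0.2609) = 5.00 × 0.7288 = 3.644 µA.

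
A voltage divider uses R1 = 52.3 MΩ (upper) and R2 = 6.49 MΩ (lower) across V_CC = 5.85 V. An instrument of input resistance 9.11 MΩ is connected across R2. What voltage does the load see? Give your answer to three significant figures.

V_out ≈ 0.395 V

First combine the lower leg with the load: R2 ‖ R_L = 3.790 MΩ.
Now apply the divider: V_out = 5.85 × 0.06757 = 0.3953 V.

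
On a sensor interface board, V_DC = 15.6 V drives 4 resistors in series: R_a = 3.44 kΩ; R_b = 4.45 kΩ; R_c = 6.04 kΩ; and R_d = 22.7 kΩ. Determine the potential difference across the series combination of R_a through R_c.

V ≈ 5.93 V

Series total: ΣR = 3.44 + 4.45 + 6.04 + 22.7 = 36.63 kΩ.
R_{R_a..R_c} = 3.44 + 4.45 + 6.04 = 13.93 kΩ.
By the voltage-divider rule, V = 15.6 × 13.93/36.63 = 5.933 V.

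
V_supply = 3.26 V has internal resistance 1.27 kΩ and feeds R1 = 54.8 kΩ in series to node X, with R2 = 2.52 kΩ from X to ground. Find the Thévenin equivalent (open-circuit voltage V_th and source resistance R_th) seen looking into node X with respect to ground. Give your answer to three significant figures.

R1' = 1.27 + 54.8 = 56.07 kΩ (source resistance + R1).
Open-circuit (no load on X): V_th = V_supply · R2/(R1' + R2) = 3.26 × 2.52/(56.07 + 2.52) = 0.1402 V.
Looking into X with the source shorted: R_th = R1'·R2/(R1'+R2) = 56.07 × 2.52/58.59 = 2.412 kΩ.

V_th ≈ 0.140 V, R_th ≈ 2.41 kΩ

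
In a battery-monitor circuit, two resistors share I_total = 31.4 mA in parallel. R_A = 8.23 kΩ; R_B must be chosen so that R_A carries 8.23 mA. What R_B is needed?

Two-branch current divider: I_A = I_total · R_B/(R_A + R_B).
With f = 0.2621, R_B = R_A · f/(1−f) = 8.23 × 0.3552 = 2.923 kΩ.

R_B ≈ 2.92 kΩ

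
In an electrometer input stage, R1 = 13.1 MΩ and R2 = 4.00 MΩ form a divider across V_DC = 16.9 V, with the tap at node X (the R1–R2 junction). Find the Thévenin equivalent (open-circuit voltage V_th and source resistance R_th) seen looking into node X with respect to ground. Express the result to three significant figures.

Open-circuit (no load on X): V_th = V_DC · R2/(R1 + R2) = 16.9 × 4.00/(13.10 + 4.00) = 3.953 V.
Zeroing V_DC shorts the top of R1 to ground, so R_th = R1 ‖ R2 = 3.064 MΩ.

V_th ≈ 3.95 V, R_th ≈ 3.06 MΩ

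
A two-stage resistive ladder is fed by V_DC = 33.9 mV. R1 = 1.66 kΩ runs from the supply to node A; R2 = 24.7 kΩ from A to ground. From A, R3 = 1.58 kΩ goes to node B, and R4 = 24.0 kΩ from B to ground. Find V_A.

Node A sees R2 in parallel with the series input of stage 2, R3 + R4 = 25.58 kΩ.
Effective lower resistance at A: R2 ‖ 25.58 = 12.57 kΩ.
V_A = 33.9 × 12.57/(1.66 + 12.57) = 29.94 mV.

V_A ≈ 29.9 mV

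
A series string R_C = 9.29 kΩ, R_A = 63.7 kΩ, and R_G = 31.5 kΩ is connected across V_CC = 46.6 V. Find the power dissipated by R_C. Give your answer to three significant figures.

P ≈ 1.85 mW

Series current I = V_CC/ΣR = 46.6/104.5 = 0.4460 mA.
P(R_C) = I²·R_C = (0.4460)² × 9.29 = 1.848 mW.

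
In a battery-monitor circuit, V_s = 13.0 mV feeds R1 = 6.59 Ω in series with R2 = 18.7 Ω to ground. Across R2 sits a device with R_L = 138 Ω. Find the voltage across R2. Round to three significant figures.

First combine the lower leg with the load: R2 ‖ R_L = 16.47 Ω.
Then V_out = V_s · R2'/(R1 + R2') = 13.0 × 16.47/23.06 = 9.285 mV.
(Unloaded it would be 9.61 mV; the load pulls it down.)

V_out ≈ 9.28 mV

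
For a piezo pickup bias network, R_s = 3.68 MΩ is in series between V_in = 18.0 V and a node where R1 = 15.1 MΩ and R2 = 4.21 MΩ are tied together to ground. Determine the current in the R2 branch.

Equivalent of the parallel group: R_p = 3.292 MΩ.
V_A = 18.0 × 3.292/6.972 = 8.499 V.
Branch current I = V_A/R2 = 8.499/4.21 = 2.019 µA.

I ≈ 2.02 µA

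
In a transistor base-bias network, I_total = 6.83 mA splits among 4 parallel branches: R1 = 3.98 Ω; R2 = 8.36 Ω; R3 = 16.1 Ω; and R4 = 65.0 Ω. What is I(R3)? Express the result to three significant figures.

I ≈ 0.946 mA

ΣG = 1/3.98 + 1/8.36 + 1/16.1 + 1/65.0 = 0.4484.
By the current-divider rule, I = I_total · G_k/ΣG = 6.83 × 0.1385 = 0.9461 mA.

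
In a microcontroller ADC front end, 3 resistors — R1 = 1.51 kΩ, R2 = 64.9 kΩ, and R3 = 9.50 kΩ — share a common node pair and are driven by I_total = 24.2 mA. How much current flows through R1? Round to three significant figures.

I ≈ 20.5 mA

ΣG = 1/1.51 + 1/64.9 + 1/9.50 = 0.7829.
Current divider: I(R1) = I_total · G_k/ΣG = 24.2 × (0.6623/0.7829) = 24.2 × 0.8459 = 20.47 mA.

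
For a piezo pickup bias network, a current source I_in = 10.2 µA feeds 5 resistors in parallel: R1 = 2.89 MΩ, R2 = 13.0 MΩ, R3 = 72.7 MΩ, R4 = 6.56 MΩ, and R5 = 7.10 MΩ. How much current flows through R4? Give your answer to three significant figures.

I ≈ 2.13 µA

Conductances: ΣG = 1/2.89 + 1/13.0 + 1/72.7 + 1/6.56 + 1/7.10 = 0.7300 (1/MΩ).
By the current-divider rule, I = I_in · G_k/ΣG = 10.2 × 0.2088 = 2.130 µA.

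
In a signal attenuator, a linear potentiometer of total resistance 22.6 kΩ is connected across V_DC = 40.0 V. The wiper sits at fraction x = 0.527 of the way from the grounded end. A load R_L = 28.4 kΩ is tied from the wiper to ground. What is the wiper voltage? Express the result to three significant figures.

V_out ≈ 17.6 V

The pot divides into 10.69 kΩ above the wiper and 11.91 kΩ below.
Lower segment in parallel with the load: 11.91 ‖ 28.4 = 8.391 kΩ.
V_out = 40.0 × 8.391/(10.69 + 8.391) = 17.59 V.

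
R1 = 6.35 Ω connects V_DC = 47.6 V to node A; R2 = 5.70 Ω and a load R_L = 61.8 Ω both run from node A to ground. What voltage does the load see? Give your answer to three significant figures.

R2 ‖ R_L = (5.70 × 61.8)/(5.70 + 61.8) = 5.219 Ω.
Then V_out = V_DC · R2'/(R1 + R2') = 47.6 × 5.219/11.57 = 21.47 V.

V_out ≈ 21.5 V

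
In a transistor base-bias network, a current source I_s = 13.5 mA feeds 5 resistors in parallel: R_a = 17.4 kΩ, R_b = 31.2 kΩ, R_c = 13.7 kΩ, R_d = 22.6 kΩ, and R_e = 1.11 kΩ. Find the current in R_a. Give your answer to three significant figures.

I ≈ 0.700 mA

ΣG = 1/17.4 + 1/31.2 + 1/13.7 + 1/22.6 + 1/1.11 = 1.108.
Current divider: I(R_a) = I_s · G_k/ΣG = 13.5 × (0.05747/1.108) = 13.5 × 0.05189 = 0.7004 mA.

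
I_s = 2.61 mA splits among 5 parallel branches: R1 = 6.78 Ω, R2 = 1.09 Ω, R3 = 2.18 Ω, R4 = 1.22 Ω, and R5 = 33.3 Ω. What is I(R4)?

I ≈ 0.901 mA

Total conductance ΣG = 1/6.78 + 1/1.09 + 1/2.18 + 1/1.22 + 1/33.3 = 2.373 (units of 1/Ω).
By the current-divider rule, I = I_s · G_k/ΣG = 2.61 × 0.3454 = 0.9014 mA.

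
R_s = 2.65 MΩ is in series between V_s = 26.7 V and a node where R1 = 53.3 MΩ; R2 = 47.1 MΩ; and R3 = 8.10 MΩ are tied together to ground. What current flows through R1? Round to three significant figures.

I ≈ 0.350 µA

Combine the parallel branches: R_p = (1/53.3 + 1/47.1 + 1/8.10)⁻¹ = 6.118 MΩ.
V_A by voltage divider: V_A = 26.7 × 6.118/(2.65 + 6.118) = 18.63 V.
I(R1) = V_A / R1 = 18.63/53.3 = 0.3495 µA.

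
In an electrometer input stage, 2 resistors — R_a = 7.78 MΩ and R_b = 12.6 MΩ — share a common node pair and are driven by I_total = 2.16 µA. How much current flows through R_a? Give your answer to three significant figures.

Two-branch current divider: I_k = I_total · R_other/(R_1 + R_2).
I(R_a) = 2.16 × 12.6/(7.78 + 12.6) = 2.16 × 0.6183 = 1.335 µA.

I ≈ 1.34 µA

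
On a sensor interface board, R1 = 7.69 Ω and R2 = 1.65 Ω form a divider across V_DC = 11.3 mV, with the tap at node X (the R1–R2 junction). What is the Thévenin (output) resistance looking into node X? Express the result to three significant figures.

R_th ≈ 1.36 Ω

Zeroing V_DC shorts the top of R1 to ground, so R_th = R1 ‖ R2 = 1.359 Ω.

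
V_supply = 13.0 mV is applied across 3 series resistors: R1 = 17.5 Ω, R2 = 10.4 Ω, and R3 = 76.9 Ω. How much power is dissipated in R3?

P ≈ 1.18 µW

The common current is I = 13.0/104.8 = 0.1240 mA.
P(R3) = I²·R3 = (0.1240)² × 76.9 = 1.183 µW.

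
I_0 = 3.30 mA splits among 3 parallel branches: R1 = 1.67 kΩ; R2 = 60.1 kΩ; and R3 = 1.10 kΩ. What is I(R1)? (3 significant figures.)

I ≈ 1.30 mA

Total conductance ΣG = 1/1.67 + 1/60.1 + 1/1.10 = 1.525 (units of 1/kΩ).
By the current-divider rule, I = I_0 · G_k/ΣG = 3.30 × 0.3928 = 1.296 mA.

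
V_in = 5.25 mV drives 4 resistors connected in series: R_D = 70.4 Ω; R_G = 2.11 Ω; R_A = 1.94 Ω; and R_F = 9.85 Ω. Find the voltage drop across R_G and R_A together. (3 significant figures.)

Total series resistance ΣR = 70.4 + 2.11 + 1.94 + 9.85 = 84.30 Ω.
R_{R_G..R_A} = 2.11 + 1.94 = 4.050 Ω.
Voltage divider: V = V_in · (4.050 / 84.30) = 5.25 × 0.04804 = 0.2522 mV.

V ≈ 0.252 mV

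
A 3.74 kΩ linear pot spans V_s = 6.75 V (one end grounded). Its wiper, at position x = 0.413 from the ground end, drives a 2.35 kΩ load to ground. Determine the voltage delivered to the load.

V_out ≈ 2.01 V

Lower segment x·R_p = 1.545 kΩ; upper segment (1−x)·R_p = 2.195 kΩ.
R_L loads the lower segment: effective lower R = 0.9320 kΩ.
Loaded-divider output: V_out = 6.75 × 0.2980 = 2.012 V.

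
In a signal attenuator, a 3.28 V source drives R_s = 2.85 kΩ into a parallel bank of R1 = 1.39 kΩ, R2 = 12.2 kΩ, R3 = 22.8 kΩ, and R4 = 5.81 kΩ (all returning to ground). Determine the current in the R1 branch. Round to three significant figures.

I ≈ 0.605 mA

Equivalent of the parallel group: R_p = 0.9829 kΩ.
Node voltage V_A = V_s · R_p/(R_s + R_p) = 3.28 × 0.2564 = 0.8411 V.
Branch current I = V_A/R1 = 0.8411/1.39 = 0.6051 mA.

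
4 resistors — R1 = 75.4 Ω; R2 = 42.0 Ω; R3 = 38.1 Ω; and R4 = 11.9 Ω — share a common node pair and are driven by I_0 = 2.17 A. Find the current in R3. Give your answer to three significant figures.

Conductances: ΣG = 1/75.4 + 1/42.0 + 1/38.1 + 1/11.9 = 0.1474 (1/Ω).
R3 takes the fraction G_k/ΣG = 0.02625/0.1474 = 0.1781, so I = 2.17 × 0.1781 = 0.3865 A.

I ≈ 0.387 A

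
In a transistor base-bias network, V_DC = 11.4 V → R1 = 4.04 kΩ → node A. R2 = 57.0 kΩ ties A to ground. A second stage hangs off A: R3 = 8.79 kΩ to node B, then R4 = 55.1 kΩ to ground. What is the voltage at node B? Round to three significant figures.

Node A sees R2 in parallel with the series input of stage 2, R3 + R4 = 63.89 kΩ.
R2 ‖ (R3+R4) = 30.12 kΩ.
First divider: V_A = V_DC · 30.12/(4.04 + 30.12) = 10.05 V.
Then the unloaded second divider: V_B = V_A × R4/(R3+R4) = 10.05 × 0.8624 = 8.669 V.

V_B ≈ 8.67 V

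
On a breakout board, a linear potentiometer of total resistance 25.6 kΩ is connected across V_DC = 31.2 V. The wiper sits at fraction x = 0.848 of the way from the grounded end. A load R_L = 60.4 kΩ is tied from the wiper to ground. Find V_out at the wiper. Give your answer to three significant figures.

Lower segment x·R_p = 21.71 kΩ; upper segment (1−x)·R_p = 3.891 kΩ.
(x·R_p) ‖ R_L = 15.97 kΩ.
V_out = 31.2 × 15.97/(3.891 + 15.97) = 25.09 V.
(Unloaded: V_out = x·V_DC = 26.5 V.)

V_out ≈ 25.1 V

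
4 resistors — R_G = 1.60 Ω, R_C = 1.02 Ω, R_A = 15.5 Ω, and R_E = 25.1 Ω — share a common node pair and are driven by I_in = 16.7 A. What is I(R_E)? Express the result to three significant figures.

I ≈ 0.389 A

ΣG = 1/1.60 + 1/1.02 + 1/15.5 + 1/25.1 = 1.710.
Current divider: I(R_E) = I_in · G_k/ΣG = 16.7 × (0.03984/1.710) = 16.7 × 0.02330 = 0.3891 A.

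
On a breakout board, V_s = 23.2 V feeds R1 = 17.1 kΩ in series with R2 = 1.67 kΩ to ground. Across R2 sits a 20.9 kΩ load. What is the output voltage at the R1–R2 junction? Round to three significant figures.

R2 ‖ R_L = (1.67 × 20.9)/(1.67 + 20.9) = 1.546 kΩ.
Then V_out = V_s · R2'/(R1 + R2') = 23.2 × 1.546/18.65 = 1.924 V.
(Unloaded it would be 2.06 V; the load pulls it down.)

V_out ≈ 1.92 V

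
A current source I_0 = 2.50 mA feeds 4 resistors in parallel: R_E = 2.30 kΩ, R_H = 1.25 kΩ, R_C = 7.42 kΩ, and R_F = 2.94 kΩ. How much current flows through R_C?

I ≈ 0.197 mA

ΣG = 1/2.30 + 1/1.25 + 1/7.42 + 1/2.94 = 1.710.
By the current-divider rule, I = I_0 · G_k/ΣG = 2.50 × 0.07883 = 0.1971 mA.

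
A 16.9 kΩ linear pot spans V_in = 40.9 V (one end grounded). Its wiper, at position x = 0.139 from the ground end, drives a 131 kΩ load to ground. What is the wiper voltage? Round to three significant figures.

Split the track: R_lower = x·R_p = 2.349 kΩ, R_upper = (1−x)·R_p = 14.55 kΩ.
R_L loads the lower segment: effective lower R = 2.308 kΩ.
Then V_out = V_in · 2.308/(14.55 + 2.308) = 5.599 V.
(Unloaded: V_out = x·V_in = 5.69 V.)

V_out ≈ 5.60 V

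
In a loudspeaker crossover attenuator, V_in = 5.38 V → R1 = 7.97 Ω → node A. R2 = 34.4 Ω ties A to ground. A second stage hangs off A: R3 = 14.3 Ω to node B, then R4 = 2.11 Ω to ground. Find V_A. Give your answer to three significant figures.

V_A ≈ 3.13 V

Looking into the second stage from A: R3 + R4 = 16.41 Ω appears in parallel with R2.
R2 ‖ (R3+R4) = 11.11 Ω.
So V_A = 5.38 × 0.5823 = 3.133 V.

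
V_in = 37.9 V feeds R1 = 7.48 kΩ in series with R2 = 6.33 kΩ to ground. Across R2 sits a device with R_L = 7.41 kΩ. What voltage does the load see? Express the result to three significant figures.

V_out ≈ 11.9 V

The load sits in parallel with R2, giving an effective lower resistance R2' = R2·R_L/(R2+R_L) = 3.414 kΩ.
Then V_out = V_in · R2'/(R1 + R2') = 37.9 × 3.414/10.89 = 11.88 V.
(Unloaded it would be 17.4 V; the load pulls it down.)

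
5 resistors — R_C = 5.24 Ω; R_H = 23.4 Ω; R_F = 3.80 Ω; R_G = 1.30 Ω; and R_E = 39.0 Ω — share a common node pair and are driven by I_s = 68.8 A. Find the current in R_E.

I ≈ 1.37 A

ΣG = 1/5.24 + 1/23.4 + 1/3.80 + 1/1.30 + 1/39.0 = 1.292.
Current divider: I(R_E) = I_s · G_k/ΣG = 68.8 × (0.02564/1.292) = 68.8 × 0.01985 = 1.366 A.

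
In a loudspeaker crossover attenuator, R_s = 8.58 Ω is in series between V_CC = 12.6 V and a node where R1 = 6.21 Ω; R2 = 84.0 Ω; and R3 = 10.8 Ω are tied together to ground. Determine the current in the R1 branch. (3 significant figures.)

I ≈ 0.619 A

Combine the parallel branches: R_p = (1/6.21 + 1/84.0 + 1/10.8)⁻¹ = 3.766 Ω.
V_A = 12.6 × 3.766/12.35 = 3.844 V.
I(R1) = V_A / R1 = 3.844/6.21 = 0.6189 A.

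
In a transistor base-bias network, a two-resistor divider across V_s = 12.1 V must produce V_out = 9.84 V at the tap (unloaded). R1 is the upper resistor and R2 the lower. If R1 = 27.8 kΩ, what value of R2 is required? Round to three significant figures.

Required fraction k = V_out/V_s = 0.8132.
R2 = R1 · 0.8132/(1 − 0.8132) = 121.0 kΩ.

R2 ≈ 121 kΩ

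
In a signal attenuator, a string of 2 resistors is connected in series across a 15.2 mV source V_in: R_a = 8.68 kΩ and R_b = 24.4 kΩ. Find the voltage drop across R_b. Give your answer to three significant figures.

Total series resistance ΣR = 8.68 + 24.4 = 33.08 kΩ.
By the voltage-divider rule, V = 15.2 × 24.40/33.08 = 11.21 mV.

V ≈ 11.2 mV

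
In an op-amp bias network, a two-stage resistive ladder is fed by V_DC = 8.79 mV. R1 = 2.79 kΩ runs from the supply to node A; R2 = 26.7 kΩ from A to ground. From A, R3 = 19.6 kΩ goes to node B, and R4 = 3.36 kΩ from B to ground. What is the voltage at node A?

Looking into the second stage from A: R3 + R4 = 22.96 kΩ appears in parallel with R2.
R2 ‖ (R3+R4) = 12.34 kΩ.
So V_A = 8.79 × 0.8157 = 7.170 mV.

V_A ≈ 7.17 mV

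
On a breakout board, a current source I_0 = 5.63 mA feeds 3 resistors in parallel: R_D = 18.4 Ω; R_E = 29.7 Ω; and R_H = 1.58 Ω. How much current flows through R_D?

Total conductance ΣG = 1/18.4 + 1/29.7 + 1/1.58 = 0.7209 (units of 1/Ω).
By the current-divider rule, I = I_0 · G_k/ΣG = 5.63 × 0.07539 = 0.4244 mA.

I ≈ 0.424 mA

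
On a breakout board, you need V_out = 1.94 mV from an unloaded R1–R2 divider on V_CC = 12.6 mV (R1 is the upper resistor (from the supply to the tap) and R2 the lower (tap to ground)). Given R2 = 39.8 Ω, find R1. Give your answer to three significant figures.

V_out/V_CC = R2/(R1+R2) = 0.1540.
R1 = R2·(1/k − 1) = 39.8 × 5.495 = 218.7 Ω.

R1 ≈ 219 Ω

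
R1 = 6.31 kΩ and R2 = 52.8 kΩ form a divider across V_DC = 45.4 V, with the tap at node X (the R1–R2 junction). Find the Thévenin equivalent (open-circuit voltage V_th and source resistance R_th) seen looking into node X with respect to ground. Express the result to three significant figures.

Open-circuit (no load on X): V_th = V_DC · R2/(R1 + R2) = 45.4 × 52.8/(6.310 + 52.8) = 40.55 V.
Zeroing V_DC shorts the top of R1 to ground, so R_th = R1 ‖ R2 = 5.636 kΩ.

V_th ≈ 40.6 V, R_th ≈ 5.64 kΩ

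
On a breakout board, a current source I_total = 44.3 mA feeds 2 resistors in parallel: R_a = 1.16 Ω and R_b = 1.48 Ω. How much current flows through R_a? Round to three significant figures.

With just two branches, the current splits inversely with resistance.
I(R_a) = 44.3 × 1.48/(1.16 + 1.48) = 44.3 × 0.5606 = 24.83 mA.

I ≈ 24.8 mA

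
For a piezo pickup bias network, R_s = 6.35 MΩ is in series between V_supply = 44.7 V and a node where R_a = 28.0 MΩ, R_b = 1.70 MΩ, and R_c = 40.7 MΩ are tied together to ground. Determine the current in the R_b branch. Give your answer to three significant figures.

Equivalent of the parallel group: R_p = 1.542 MΩ.
V_A by voltage divider: V_A = 44.7 × 1.542/(6.35 + 1.542) = 8.734 V.
I(R_b) = V_A / R_b = 8.734/1.70 = 5.137 µA.

I ≈ 5.14 µA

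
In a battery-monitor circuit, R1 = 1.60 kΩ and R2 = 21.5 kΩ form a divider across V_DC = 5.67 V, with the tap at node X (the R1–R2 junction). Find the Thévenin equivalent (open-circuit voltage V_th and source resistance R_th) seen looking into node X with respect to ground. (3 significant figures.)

V_th ≈ 5.28 V, R_th ≈ 1.49 kΩ

V_th is the unloaded tap voltage: V_DC · R2/(R1+R2) = 5.67 × 0.9307 = 5.277 V.
With V_DC suppressed (replaced by a short), R_th = R1 ‖ R2 = (1.600 × 21.5)/(1.600 + 21.5) = 1.489 kΩ.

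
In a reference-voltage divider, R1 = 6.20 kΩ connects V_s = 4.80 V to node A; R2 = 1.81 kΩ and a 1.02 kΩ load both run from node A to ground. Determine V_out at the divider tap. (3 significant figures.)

V_out ≈ 0.457 V

The load sits in parallel with R2, giving an effective lower resistance R2' = R2·R_L/(R2+R_L) = 0.6524 kΩ.
Then V_out = V_s · R2'/(R1 + R2') = 4.80 × 0.6524/6.852 = 0.4570 V.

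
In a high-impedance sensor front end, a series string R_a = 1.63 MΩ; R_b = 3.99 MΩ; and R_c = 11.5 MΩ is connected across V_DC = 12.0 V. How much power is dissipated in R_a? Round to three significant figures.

P ≈ 0.801 µW

Series current I = V_DC/ΣR = 12.0/17.12 = 0.7009 µA.
P(R_a) = I²·R_a = (0.7009)² × 1.63 = 0.8008 µW.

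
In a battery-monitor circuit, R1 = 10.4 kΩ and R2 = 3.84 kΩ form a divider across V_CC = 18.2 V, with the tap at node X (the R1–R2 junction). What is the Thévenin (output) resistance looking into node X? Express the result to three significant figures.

Zeroing V_CC shorts the top of R1 to ground, so R_th = R1 ‖ R2 = 2.804 kΩ.

R_th ≈ 2.80 kΩ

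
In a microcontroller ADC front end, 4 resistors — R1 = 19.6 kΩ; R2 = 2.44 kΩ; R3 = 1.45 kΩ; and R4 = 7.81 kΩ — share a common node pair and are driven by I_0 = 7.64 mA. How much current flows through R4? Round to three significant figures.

Conductances: ΣG = 1/19.6 + 1/2.44 + 1/1.45 + 1/7.81 = 1.279 (1/kΩ).
By the current-divider rule, I = I_0 · G_k/ΣG = 7.64 × 0.1001 = 0.7651 mA.

I ≈ 0.765 mA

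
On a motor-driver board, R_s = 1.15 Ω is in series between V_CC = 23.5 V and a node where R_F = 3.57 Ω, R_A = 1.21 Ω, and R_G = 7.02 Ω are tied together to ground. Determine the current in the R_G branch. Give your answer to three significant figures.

Equivalent of the parallel group: R_p = 0.8006 Ω.
V_A = 23.5 × 0.8006/1.951 = 9.646 V.
Branch current I = V_A/R_G = 9.646/7.02 = 1.374 A.
(Check via current divider: I_total = 12.05 A; share G_k/ΣG = 0.1141 → same result.)

I ≈ 1.37 A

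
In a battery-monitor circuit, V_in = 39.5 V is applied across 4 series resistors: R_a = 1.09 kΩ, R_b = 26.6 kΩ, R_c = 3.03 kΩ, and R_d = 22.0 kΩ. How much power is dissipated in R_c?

Series current I = V_in/ΣR = 39.5/52.72 = 0.7492 mA.
P(R_c) = I²·R_c = (0.7492)² × 3.03 = 1.701 mW.

P ≈ 1.70 mW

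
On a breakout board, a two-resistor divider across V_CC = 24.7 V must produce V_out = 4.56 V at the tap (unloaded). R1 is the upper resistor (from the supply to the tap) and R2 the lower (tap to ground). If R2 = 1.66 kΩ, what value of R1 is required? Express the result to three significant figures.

Required fraction k = V_out/V_CC = 0.1846.
R1 = R2·(1/k − 1) = 1.66 × 4.417 = 7.332 kΩ.

R1 ≈ 7.33 kΩ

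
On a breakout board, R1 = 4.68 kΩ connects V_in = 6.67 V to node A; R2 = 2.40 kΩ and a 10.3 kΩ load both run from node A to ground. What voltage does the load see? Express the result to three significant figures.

V_out ≈ 1.96 V

First combine the lower leg with the load: R2 ‖ R_L = 1.946 kΩ.
Voltage divider with the loaded lower leg: V_out = 6.67 × 1.946/(4.68 + 1.946) = 6.67 × 0.2937 = 1.959 V.
(Unloaded it would be 2.26 V; the load pulls it down.)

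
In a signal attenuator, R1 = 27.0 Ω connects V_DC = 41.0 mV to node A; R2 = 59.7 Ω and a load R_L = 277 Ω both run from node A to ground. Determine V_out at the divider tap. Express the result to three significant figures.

R2 ‖ R_L = (59.7 × 277)/(59.7 + 277) = 49.11 Ω.
Now apply the divider: V_out = 41.0 × 0.6453 = 26.46 mV.
(Unloaded it would be 28.2 mV; the load pulls it down.)

V_out ≈ 26.5 mV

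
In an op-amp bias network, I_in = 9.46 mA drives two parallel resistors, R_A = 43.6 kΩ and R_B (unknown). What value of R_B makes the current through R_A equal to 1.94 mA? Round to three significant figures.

R_B ≈ 11.2 kΩ

In a two-way split, I_A/I_in = R_B/(R_A + R_B).
With f = 0.2051, R_B = R_A · f/(1−f) = 43.6 × 0.2580 = 11.25 kΩ.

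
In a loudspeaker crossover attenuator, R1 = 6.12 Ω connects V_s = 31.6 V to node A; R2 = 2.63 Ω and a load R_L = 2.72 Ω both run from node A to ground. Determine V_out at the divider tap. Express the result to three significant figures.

R2 ‖ R_L = (2.63 × 2.72)/(2.63 + 2.72) = 1.337 Ω.
Now apply the divider: V_out = 31.6 × 0.1793 = 5.666 V.

V_out ≈ 5.67 V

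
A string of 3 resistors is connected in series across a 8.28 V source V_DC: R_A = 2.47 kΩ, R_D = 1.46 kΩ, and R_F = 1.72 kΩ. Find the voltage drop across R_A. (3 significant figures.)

V ≈ 3.62 V

Total series resistance ΣR = 2.47 + 1.46 + 1.72 = 5.650 kΩ.
By the voltage-divider rule, V = 8.28 × 2.470/5.650 = 3.620 V.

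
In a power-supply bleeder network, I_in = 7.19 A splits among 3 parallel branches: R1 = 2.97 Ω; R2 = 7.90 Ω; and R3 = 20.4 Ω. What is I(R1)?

ΣG = 1/2.97 + 1/7.90 + 1/20.4 = 0.5123.
By the current-divider rule, I = I_in · G_k/ΣG = 7.19 × 0.6572 = 4.725 A.

I ≈ 4.73 A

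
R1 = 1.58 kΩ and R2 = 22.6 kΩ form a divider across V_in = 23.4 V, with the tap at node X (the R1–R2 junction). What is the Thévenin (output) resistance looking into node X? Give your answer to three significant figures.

With V_in suppressed (replaced by a short), R_th = R1 ‖ R2 = (1.580 × 22.6)/(1.580 + 22.6) = 1.477 kΩ.

R_th ≈ 1.48 kΩ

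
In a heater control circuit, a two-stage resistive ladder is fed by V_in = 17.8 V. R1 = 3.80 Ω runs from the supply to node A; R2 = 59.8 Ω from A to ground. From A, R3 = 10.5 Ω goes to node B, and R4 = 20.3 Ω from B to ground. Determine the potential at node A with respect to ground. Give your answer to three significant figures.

The second stage (R3 + R4 = 30.80 Ω) loads node A in parallel with R2.
R2 ‖ (R3+R4) = 20.33 Ω.
V_A = 17.8 × 20.33/(3.80 + 20.33) = 15.00 V.

V_A ≈ 15.0 V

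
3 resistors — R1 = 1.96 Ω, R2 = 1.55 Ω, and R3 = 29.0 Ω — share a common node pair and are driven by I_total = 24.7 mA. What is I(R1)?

Conductances: ΣG = 1/1.96 + 1/1.55 + 1/29.0 = 1.190 (1/Ω).
R1 takes the fraction G_k/ΣG = 0.5102/1.190 = 0.4288, so I = 24.7 × 0.4288 = 10.59 mA.

I ≈ 10.6 mA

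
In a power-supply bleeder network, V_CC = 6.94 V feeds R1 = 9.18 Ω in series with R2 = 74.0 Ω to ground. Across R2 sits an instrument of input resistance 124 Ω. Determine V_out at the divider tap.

V_out ≈ 5.79 V

R2 ‖ R_L = (74.0 × 124)/(74.0 + 124) = 46.34 Ω.
Voltage divider with the loaded lower leg: V_out = 6.94 × 46.34/(9.18 + 46.34) = 6.94 × 0.8347 = 5.793 V.
(Unloaded it would be 6.17 V; the load pulls it down.)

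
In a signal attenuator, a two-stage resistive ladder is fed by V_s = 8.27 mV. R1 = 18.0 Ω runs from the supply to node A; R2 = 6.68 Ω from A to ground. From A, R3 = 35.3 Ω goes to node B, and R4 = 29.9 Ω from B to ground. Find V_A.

V_A ≈ 2.08 mV

Looking into the second stage from A: R3 + R4 = 65.20 Ω appears in parallel with R2.
Effective lower resistance at A: R2 ‖ 65.20 = 6.059 Ω.
V_A = 8.27 × 6.059/(18.0 + 6.059) = 2.083 mV.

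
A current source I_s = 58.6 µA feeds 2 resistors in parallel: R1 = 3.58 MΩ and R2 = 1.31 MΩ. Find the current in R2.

Two-branch current divider: I_k = I_s · R_other/(R_1 + R_2).
So I = 58.6 × 3.58/4.890 = 42.90 µA.

I ≈ 42.9 µA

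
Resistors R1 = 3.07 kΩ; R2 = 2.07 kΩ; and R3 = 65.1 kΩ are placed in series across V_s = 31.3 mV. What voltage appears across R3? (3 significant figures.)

V ≈ 29.0 mV

Total series resistance ΣR = 3.07 + 2.07 + 65.1 = 70.24 kΩ.
V = V_s · R/ΣR = 31.3 × 0.9268 = 29.01 mV.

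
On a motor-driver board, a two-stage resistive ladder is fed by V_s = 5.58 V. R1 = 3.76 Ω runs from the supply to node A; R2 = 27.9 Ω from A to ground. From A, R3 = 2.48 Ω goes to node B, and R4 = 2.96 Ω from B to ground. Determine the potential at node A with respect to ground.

V_A ≈ 3.06 V

The second stage (R3 + R4 = 5.440 Ω) loads node A in parallel with R2.
Effective lower resistance at A: R2 ‖ 5.440 = 4.552 Ω.
So V_A = 5.58 × 0.5477 = 3.056 V.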